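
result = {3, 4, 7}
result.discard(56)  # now {3, 4, 7}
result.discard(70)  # {3, 4, 7}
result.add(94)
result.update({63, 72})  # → {3, 4, 7, 63, 72, 94}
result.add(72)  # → {3, 4, 7, 63, 72, 94}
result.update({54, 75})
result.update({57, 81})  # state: {3, 4, 7, 54, 57, 63, 72, 75, 81, 94}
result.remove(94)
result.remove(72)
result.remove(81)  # {3, 4, 7, 54, 57, 63, 75}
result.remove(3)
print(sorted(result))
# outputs [4, 7, 54, 57, 63, 75]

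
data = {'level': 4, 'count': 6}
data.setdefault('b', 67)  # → 67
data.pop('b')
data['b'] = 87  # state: {'level': 4, 'count': 6, 'b': 87}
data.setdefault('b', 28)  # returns 87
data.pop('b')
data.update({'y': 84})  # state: {'level': 4, 'count': 6, 'y': 84}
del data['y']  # {'level': 4, 'count': 6}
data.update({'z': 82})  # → {'level': 4, 'count': 6, 'z': 82}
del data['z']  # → {'level': 4, 'count': 6}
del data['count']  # {'level': 4}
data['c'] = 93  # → {'level': 4, 'c': 93}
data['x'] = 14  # {'level': 4, 'c': 93, 'x': 14}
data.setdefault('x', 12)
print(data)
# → {'level': 4, 'c': 93, 'x': 14}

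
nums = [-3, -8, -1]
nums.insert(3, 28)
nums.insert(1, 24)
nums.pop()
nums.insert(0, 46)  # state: [46, -3, 24, -8, -1]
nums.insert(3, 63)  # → [46, -3, 24, 63, -8, -1]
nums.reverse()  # [-1, -8, 63, 24, -3, 46]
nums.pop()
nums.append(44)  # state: [-1, -8, 63, 24, -3, 44]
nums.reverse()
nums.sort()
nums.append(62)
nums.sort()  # [-8, -3, -1, 24, 44, 62, 63]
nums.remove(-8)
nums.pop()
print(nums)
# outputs [-3, -1, 24, 44, 62]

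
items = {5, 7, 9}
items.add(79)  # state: {5, 7, 9, 79}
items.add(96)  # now {5, 7, 9, 79, 96}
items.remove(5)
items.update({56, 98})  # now {7, 9, 56, 79, 96, 98}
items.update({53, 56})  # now {7, 9, 53, 56, 79, 96, 98}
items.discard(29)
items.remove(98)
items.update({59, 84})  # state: {7, 9, 53, 56, 59, 79, 84, 96}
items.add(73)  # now {7, 9, 53, 56, 59, 73, 79, 84, 96}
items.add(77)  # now {7, 9, 53, 56, 59, 73, 77, 79, 84, 96}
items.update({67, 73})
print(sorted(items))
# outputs [7, 9, 53, 56, 59, 67, 73, 77, 79, 84, 96]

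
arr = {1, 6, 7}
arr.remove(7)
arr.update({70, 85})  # {1, 6, 70, 85}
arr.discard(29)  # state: {1, 6, 70, 85}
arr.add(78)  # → {1, 6, 70, 78, 85}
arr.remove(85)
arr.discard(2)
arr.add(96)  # {1, 6, 70, 78, 96}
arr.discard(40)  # {1, 6, 70, 78, 96}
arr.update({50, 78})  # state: {1, 6, 50, 70, 78, 96}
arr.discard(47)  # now {1, 6, 50, 70, 78, 96}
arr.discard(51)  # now {1, 6, 50, 70, 78, 96}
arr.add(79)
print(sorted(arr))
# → [1, 6, 50, 70, 78, 79, 96]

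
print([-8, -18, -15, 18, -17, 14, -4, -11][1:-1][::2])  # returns [-18, 18, 14]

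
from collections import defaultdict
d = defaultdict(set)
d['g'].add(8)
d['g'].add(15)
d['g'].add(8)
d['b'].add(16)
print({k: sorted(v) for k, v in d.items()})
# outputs {'g': [8, 15], 'b': [16]}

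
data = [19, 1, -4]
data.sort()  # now [-4, 1, 19]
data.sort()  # [-4, 1, 19]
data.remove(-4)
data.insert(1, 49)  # [1, 49, 19]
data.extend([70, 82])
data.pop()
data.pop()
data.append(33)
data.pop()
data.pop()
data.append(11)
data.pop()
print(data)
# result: [1, 49]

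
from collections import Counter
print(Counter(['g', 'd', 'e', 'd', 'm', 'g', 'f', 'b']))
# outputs Counter({'g': 2, 'd': 2, 'e': 1, 'm': 1, 'f': 1, 'b': 1})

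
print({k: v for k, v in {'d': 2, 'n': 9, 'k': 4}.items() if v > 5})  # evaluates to {'n': 9}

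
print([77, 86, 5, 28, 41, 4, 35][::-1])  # [35, 4, 41, 28, 5, 86, 77]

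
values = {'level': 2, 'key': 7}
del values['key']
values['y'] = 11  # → {'level': 2, 'y': 11}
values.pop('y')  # 11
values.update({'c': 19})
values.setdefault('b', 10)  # 10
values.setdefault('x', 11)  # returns 11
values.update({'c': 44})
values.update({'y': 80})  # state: {'level': 2, 'c': 44, 'b': 10, 'x': 11, 'y': 80}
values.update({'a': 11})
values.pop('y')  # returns 80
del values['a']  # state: {'level': 2, 'c': 44, 'b': 10, 'x': 11}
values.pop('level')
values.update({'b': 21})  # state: {'c': 44, 'b': 21, 'x': 11}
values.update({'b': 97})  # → {'c': 44, 'b': 97, 'x': 11}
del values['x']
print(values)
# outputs {'c': 44, 'b': 97}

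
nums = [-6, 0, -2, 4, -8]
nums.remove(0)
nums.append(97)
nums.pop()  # 97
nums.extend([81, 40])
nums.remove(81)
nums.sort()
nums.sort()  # [-8, -6, -2, 4, 40]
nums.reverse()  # [40, 4, -2, -6, -8]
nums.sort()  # [-8, -6, -2, 4, 40]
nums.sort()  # [-8, -6, -2, 4, 40]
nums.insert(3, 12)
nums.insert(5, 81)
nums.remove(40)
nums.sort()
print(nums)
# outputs [-8, -6, -2, 4, 12, 81]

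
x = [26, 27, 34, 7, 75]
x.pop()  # 75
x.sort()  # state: [7, 26, 27, 34]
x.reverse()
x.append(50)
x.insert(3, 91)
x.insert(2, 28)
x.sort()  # [7, 26, 27, 28, 34, 50, 91]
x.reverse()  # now [91, 50, 34, 28, 27, 26, 7]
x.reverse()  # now [7, 26, 27, 28, 34, 50, 91]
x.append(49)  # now [7, 26, 27, 28, 34, 50, 91, 49]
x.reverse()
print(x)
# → [49, 91, 50, 34, 28, 27, 26, 7]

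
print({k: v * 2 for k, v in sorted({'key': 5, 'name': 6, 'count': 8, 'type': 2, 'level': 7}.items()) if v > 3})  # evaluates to {'count': 16, 'key': 10, 'level': 14, 'name': 12}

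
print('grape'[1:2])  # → r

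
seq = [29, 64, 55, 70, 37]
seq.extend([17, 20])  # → [29, 64, 55, 70, 37, 17, 20]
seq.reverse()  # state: [20, 17, 37, 70, 55, 64, 29]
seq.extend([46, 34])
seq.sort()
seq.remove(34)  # [17, 20, 29, 37, 46, 55, 64, 70]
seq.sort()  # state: [17, 20, 29, 37, 46, 55, 64, 70]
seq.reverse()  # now [70, 64, 55, 46, 37, 29, 20, 17]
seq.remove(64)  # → [70, 55, 46, 37, 29, 20, 17]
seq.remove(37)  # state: [70, 55, 46, 29, 20, 17]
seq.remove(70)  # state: [55, 46, 29, 20, 17]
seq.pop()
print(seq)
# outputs [55, 46, 29, 20]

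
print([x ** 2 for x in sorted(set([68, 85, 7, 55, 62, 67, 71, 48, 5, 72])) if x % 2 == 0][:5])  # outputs [2304, 3844, 4624, 5184]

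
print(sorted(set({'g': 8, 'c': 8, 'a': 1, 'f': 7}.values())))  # [1, 7, 8]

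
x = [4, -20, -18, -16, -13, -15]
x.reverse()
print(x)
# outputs [-15, -13, -16, -18, -20, 4]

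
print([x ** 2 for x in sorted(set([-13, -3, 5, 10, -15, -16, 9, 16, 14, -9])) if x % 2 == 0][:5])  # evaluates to [256, 100, 196, 256]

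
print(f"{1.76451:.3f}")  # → 1.765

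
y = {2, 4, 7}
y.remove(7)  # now {2, 4}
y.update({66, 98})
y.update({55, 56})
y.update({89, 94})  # {2, 4, 55, 56, 66, 89, 94, 98}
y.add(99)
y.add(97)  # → {2, 4, 55, 56, 66, 89, 94, 97, 98, 99}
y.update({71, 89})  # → {2, 4, 55, 56, 66, 71, 89, 94, 97, 98, 99}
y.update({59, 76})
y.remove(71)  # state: {2, 4, 55, 56, 59, 66, 76, 89, 94, 97, 98, 99}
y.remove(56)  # {2, 4, 55, 59, 66, 76, 89, 94, 97, 98, 99}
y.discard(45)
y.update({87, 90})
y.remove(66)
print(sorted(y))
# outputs [2, 4, 55, 59, 76, 87, 89, 90, 94, 97, 98, 99]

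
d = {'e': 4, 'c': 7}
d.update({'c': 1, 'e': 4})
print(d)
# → {'e': 4, 'c': 1}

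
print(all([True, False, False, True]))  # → False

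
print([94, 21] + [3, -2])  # [94, 21, 3, -2]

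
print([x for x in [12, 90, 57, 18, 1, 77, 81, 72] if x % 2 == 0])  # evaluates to [12, 90, 18, 72]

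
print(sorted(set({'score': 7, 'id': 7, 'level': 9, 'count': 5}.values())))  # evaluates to [5, 7, 9]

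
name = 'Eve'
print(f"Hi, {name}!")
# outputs Hi, Eve!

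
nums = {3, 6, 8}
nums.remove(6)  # {3, 8}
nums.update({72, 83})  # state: {3, 8, 72, 83}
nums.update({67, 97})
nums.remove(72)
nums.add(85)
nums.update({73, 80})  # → {3, 8, 67, 73, 80, 83, 85, 97}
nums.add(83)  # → {3, 8, 67, 73, 80, 83, 85, 97}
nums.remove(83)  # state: {3, 8, 67, 73, 80, 85, 97}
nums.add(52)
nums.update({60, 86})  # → {3, 8, 52, 60, 67, 73, 80, 85, 86, 97}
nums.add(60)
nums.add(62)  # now {3, 8, 52, 60, 62, 67, 73, 80, 85, 86, 97}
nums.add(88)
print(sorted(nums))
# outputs [3, 8, 52, 60, 62, 67, 73, 80, 85, 86, 88, 97]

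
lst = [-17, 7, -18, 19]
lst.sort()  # [-18, -17, 7, 19]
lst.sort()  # [-18, -17, 7, 19]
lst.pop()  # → 19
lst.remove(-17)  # [-18, 7]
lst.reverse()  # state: [7, -18]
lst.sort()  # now [-18, 7]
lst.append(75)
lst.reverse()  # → [75, 7, -18]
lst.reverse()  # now [-18, 7, 75]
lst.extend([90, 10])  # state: [-18, 7, 75, 90, 10]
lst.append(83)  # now [-18, 7, 75, 90, 10, 83]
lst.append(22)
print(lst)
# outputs [-18, 7, 75, 90, 10, 83, 22]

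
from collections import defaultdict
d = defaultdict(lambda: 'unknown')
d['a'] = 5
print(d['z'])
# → unknown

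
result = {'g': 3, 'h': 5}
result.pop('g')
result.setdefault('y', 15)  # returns 15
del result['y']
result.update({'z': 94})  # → {'h': 5, 'z': 94}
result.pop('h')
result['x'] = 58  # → {'z': 94, 'x': 58}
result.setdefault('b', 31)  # 31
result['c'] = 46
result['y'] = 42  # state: {'z': 94, 'x': 58, 'b': 31, 'c': 46, 'y': 42}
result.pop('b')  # 31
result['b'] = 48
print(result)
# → {'z': 94, 'x': 58, 'c': 46, 'y': 42, 'b': 48}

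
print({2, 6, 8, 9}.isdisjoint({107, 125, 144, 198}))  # True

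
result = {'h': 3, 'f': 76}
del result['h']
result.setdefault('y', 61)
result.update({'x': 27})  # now {'f': 76, 'y': 61, 'x': 27}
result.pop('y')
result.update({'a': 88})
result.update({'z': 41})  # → {'f': 76, 'x': 27, 'a': 88, 'z': 41}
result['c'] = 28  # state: {'f': 76, 'x': 27, 'a': 88, 'z': 41, 'c': 28}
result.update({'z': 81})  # {'f': 76, 'x': 27, 'a': 88, 'z': 81, 'c': 28}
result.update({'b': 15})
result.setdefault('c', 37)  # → 28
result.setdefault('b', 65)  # 15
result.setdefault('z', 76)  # 81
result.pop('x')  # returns 27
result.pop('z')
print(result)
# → {'f': 76, 'a': 88, 'c': 28, 'b': 15}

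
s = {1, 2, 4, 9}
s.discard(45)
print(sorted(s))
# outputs [1, 2, 4, 9]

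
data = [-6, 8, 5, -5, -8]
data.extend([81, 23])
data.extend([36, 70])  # [-6, 8, 5, -5, -8, 81, 23, 36, 70]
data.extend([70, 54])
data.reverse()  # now [54, 70, 70, 36, 23, 81, -8, -5, 5, 8, -6]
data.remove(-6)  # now [54, 70, 70, 36, 23, 81, -8, -5, 5, 8]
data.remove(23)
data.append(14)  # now [54, 70, 70, 36, 81, -8, -5, 5, 8, 14]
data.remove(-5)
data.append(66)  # [54, 70, 70, 36, 81, -8, 5, 8, 14, 66]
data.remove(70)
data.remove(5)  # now [54, 70, 36, 81, -8, 8, 14, 66]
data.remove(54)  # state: [70, 36, 81, -8, 8, 14, 66]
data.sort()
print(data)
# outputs [-8, 8, 14, 36, 66, 70, 81]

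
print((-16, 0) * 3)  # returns (-16, 0, -16, 0, -16, 0)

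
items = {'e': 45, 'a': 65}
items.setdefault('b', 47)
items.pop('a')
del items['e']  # {'b': 47}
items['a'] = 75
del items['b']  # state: {'a': 75}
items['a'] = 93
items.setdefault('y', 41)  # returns 41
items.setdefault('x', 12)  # 12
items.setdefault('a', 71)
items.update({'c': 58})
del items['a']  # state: {'y': 41, 'x': 12, 'c': 58}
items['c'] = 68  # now {'y': 41, 'x': 12, 'c': 68}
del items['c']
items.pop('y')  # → 41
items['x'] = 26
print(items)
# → {'x': 26}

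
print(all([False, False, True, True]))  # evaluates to False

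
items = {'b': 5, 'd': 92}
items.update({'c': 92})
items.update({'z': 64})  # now {'b': 5, 'd': 92, 'c': 92, 'z': 64}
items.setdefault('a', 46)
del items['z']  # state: {'b': 5, 'd': 92, 'c': 92, 'a': 46}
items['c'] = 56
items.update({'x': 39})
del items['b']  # {'d': 92, 'c': 56, 'a': 46, 'x': 39}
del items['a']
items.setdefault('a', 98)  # 98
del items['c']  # {'d': 92, 'x': 39, 'a': 98}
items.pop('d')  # 92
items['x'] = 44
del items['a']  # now {'x': 44}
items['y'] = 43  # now {'x': 44, 'y': 43}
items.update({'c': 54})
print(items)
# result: {'x': 44, 'y': 43, 'c': 54}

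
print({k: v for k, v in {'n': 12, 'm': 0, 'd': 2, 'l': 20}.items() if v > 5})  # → {'n': 12, 'l': 20}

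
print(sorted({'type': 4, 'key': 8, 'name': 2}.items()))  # [('key', 8), ('name', 2), ('type', 4)]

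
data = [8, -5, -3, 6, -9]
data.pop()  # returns -9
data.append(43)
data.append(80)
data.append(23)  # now [8, -5, -3, 6, 43, 80, 23]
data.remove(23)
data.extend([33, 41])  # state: [8, -5, -3, 6, 43, 80, 33, 41]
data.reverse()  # [41, 33, 80, 43, 6, -3, -5, 8]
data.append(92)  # [41, 33, 80, 43, 6, -3, -5, 8, 92]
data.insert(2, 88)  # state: [41, 33, 88, 80, 43, 6, -3, -5, 8, 92]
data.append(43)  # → [41, 33, 88, 80, 43, 6, -3, -5, 8, 92, 43]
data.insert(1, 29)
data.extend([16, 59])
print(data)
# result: [41, 29, 33, 88, 80, 43, 6, -3, -5, 8, 92, 43, 16, 59]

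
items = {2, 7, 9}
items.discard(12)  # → {2, 7, 9}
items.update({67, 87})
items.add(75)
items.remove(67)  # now {2, 7, 9, 75, 87}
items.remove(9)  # {2, 7, 75, 87}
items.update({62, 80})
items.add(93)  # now {2, 7, 62, 75, 80, 87, 93}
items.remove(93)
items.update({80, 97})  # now {2, 7, 62, 75, 80, 87, 97}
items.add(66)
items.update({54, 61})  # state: {2, 7, 54, 61, 62, 66, 75, 80, 87, 97}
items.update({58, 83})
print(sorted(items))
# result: [2, 7, 54, 58, 61, 62, 66, 75, 80, 83, 87, 97]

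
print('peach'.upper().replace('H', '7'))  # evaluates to PEAC7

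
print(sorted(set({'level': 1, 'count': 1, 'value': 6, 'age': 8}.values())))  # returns [1, 6, 8]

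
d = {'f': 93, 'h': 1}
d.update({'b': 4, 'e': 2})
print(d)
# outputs {'f': 93, 'h': 1, 'b': 4, 'e': 2}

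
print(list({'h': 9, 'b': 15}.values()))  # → [9, 15]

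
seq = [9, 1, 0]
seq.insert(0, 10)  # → [10, 9, 1, 0]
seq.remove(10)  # [9, 1, 0]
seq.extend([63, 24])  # [9, 1, 0, 63, 24]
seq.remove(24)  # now [9, 1, 0, 63]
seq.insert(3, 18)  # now [9, 1, 0, 18, 63]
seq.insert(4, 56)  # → [9, 1, 0, 18, 56, 63]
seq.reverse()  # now [63, 56, 18, 0, 1, 9]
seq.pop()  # 9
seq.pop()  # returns 1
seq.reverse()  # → [0, 18, 56, 63]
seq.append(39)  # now [0, 18, 56, 63, 39]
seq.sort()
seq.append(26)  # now [0, 18, 39, 56, 63, 26]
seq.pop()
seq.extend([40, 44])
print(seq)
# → [0, 18, 39, 56, 63, 40, 44]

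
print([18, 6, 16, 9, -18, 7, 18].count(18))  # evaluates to 2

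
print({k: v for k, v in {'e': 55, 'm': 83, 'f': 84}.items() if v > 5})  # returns {'e': 55, 'm': 83, 'f': 84}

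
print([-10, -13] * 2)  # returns [-10, -13, -10, -13]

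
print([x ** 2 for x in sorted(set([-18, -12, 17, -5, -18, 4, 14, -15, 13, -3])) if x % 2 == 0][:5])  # [324, 144, 16, 196]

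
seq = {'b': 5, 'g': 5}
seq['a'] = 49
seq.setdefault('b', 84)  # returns 5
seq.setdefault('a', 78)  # 49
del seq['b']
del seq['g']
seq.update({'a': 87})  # {'a': 87}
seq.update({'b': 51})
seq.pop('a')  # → 87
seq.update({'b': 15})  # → {'b': 15}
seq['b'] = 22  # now {'b': 22}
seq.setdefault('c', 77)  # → 77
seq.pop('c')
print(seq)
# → {'b': 22}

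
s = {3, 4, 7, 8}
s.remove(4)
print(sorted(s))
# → [3, 7, 8]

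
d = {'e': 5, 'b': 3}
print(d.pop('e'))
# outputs 5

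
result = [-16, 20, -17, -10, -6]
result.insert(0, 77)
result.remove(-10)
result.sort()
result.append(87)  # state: [-17, -16, -6, 20, 77, 87]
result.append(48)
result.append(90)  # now [-17, -16, -6, 20, 77, 87, 48, 90]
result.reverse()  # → [90, 48, 87, 77, 20, -6, -16, -17]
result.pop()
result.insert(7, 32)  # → [90, 48, 87, 77, 20, -6, -16, 32]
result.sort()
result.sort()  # [-16, -6, 20, 32, 48, 77, 87, 90]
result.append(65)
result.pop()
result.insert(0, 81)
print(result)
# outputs [81, -16, -6, 20, 32, 48, 77, 87, 90]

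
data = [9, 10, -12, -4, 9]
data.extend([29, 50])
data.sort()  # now [-12, -4, 9, 9, 10, 29, 50]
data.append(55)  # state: [-12, -4, 9, 9, 10, 29, 50, 55]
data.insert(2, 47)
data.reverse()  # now [55, 50, 29, 10, 9, 9, 47, -4, -12]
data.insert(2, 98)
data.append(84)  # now [55, 50, 98, 29, 10, 9, 9, 47, -4, -12, 84]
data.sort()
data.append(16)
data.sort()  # [-12, -4, 9, 9, 10, 16, 29, 47, 50, 55, 84, 98]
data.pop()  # 98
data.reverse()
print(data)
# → [84, 55, 50, 47, 29, 16, 10, 9, 9, -4, -12]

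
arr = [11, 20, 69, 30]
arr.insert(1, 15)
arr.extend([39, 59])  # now [11, 15, 20, 69, 30, 39, 59]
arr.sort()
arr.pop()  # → 69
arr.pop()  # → 59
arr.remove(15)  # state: [11, 20, 30, 39]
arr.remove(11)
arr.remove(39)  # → [20, 30]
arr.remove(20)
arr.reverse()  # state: [30]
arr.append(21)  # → [30, 21]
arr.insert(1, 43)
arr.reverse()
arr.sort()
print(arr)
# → [21, 30, 43]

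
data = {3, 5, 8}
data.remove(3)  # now {5, 8}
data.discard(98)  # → {5, 8}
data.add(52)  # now {5, 8, 52}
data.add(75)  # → {5, 8, 52, 75}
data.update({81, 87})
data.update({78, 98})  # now {5, 8, 52, 75, 78, 81, 87, 98}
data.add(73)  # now {5, 8, 52, 73, 75, 78, 81, 87, 98}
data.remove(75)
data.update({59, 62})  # {5, 8, 52, 59, 62, 73, 78, 81, 87, 98}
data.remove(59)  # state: {5, 8, 52, 62, 73, 78, 81, 87, 98}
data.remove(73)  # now {5, 8, 52, 62, 78, 81, 87, 98}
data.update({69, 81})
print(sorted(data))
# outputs [5, 8, 52, 62, 69, 78, 81, 87, 98]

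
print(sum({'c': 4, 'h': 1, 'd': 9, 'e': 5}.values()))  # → 19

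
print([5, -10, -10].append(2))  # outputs None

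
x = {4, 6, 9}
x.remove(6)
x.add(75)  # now {4, 9, 75}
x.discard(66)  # {4, 9, 75}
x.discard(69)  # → {4, 9, 75}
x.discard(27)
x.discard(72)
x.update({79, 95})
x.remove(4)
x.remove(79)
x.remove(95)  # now {9, 75}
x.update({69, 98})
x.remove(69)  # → {9, 75, 98}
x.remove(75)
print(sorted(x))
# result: [9, 98]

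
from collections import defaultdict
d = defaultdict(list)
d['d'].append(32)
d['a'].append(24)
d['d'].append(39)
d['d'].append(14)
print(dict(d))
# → {'d': [32, 39, 14], 'a': [24]}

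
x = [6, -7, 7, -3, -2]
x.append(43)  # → [6, -7, 7, -3, -2, 43]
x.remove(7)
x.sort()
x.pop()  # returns 43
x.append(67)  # [-7, -3, -2, 6, 67]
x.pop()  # 67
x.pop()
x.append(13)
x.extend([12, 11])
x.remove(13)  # [-7, -3, -2, 12, 11]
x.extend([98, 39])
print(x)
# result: [-7, -3, -2, 12, 11, 98, 39]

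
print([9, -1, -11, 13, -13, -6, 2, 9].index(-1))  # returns 1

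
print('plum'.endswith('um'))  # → True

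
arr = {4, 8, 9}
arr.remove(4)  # {8, 9}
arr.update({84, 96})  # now {8, 9, 84, 96}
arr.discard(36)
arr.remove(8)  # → {9, 84, 96}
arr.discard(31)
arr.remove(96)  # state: {9, 84}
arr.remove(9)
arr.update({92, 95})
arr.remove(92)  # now {84, 95}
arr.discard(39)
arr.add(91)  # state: {84, 91, 95}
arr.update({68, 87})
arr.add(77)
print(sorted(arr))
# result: [68, 77, 84, 87, 91, 95]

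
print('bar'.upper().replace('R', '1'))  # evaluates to BA1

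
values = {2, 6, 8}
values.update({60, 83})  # {2, 6, 8, 60, 83}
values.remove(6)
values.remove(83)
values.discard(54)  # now {2, 8, 60}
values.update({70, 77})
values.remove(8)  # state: {2, 60, 70, 77}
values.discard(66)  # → {2, 60, 70, 77}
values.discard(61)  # {2, 60, 70, 77}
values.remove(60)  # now {2, 70, 77}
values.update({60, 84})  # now {2, 60, 70, 77, 84}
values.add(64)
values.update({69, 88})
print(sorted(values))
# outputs [2, 60, 64, 69, 70, 77, 84, 88]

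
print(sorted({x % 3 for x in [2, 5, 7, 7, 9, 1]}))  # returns [0, 1, 2]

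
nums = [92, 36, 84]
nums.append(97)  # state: [92, 36, 84, 97]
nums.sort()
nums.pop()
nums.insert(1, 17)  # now [36, 17, 84, 92]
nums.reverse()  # [92, 84, 17, 36]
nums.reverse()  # [36, 17, 84, 92]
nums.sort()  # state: [17, 36, 84, 92]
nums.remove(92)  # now [17, 36, 84]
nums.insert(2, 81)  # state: [17, 36, 81, 84]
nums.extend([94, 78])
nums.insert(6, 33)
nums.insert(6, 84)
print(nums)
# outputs [17, 36, 81, 84, 94, 78, 84, 33]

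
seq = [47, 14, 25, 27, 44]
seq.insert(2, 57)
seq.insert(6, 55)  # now [47, 14, 57, 25, 27, 44, 55]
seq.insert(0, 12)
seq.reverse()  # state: [55, 44, 27, 25, 57, 14, 47, 12]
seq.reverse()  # [12, 47, 14, 57, 25, 27, 44, 55]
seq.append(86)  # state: [12, 47, 14, 57, 25, 27, 44, 55, 86]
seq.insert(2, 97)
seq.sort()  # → [12, 14, 25, 27, 44, 47, 55, 57, 86, 97]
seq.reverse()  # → [97, 86, 57, 55, 47, 44, 27, 25, 14, 12]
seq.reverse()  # [12, 14, 25, 27, 44, 47, 55, 57, 86, 97]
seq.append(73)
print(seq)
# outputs [12, 14, 25, 27, 44, 47, 55, 57, 86, 97, 73]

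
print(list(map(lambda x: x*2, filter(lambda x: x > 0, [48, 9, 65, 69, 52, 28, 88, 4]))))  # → [96, 18, 130, 138, 104, 56, 176, 8]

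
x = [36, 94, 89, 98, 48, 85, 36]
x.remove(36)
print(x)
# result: [94, 89, 98, 48, 85, 36]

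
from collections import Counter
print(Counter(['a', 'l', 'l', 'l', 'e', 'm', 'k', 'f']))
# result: Counter({'l': 3, 'a': 1, 'e': 1, 'm': 1, 'k': 1, 'f': 1})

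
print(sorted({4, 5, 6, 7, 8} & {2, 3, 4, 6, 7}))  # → [4, 6, 7]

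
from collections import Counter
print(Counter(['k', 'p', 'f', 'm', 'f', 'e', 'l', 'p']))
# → Counter({'p': 2, 'f': 2, 'k': 1, 'm': 1, 'e': 1, 'l': 1})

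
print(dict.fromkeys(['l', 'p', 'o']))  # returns {'l': None, 'p': None, 'o': None}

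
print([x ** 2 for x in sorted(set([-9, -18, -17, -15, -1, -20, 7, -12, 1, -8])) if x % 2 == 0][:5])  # [400, 324, 144, 64]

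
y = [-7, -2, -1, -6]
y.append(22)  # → [-7, -2, -1, -6, 22]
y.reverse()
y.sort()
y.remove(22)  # [-7, -6, -2, -1]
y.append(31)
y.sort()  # [-7, -6, -2, -1, 31]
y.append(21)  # [-7, -6, -2, -1, 31, 21]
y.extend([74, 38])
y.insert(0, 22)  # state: [22, -7, -6, -2, -1, 31, 21, 74, 38]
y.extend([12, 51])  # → [22, -7, -6, -2, -1, 31, 21, 74, 38, 12, 51]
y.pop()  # 51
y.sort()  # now [-7, -6, -2, -1, 12, 21, 22, 31, 38, 74]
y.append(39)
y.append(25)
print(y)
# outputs [-7, -6, -2, -1, 12, 21, 22, 31, 38, 74, 39, 25]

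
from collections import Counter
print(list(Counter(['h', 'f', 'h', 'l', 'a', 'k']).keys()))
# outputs ['h', 'f', 'l', 'a', 'k']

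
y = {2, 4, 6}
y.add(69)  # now {2, 4, 6, 69}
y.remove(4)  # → {2, 6, 69}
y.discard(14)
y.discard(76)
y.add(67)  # {2, 6, 67, 69}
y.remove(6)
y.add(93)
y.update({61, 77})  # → {2, 61, 67, 69, 77, 93}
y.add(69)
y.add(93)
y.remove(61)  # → {2, 67, 69, 77, 93}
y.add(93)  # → {2, 67, 69, 77, 93}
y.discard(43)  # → {2, 67, 69, 77, 93}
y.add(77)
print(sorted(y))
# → [2, 67, 69, 77, 93]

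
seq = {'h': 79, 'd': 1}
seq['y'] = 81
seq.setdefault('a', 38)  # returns 38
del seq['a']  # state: {'h': 79, 'd': 1, 'y': 81}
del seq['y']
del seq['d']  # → {'h': 79}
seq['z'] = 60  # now {'h': 79, 'z': 60}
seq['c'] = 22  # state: {'h': 79, 'z': 60, 'c': 22}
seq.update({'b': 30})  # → {'h': 79, 'z': 60, 'c': 22, 'b': 30}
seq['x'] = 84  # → {'h': 79, 'z': 60, 'c': 22, 'b': 30, 'x': 84}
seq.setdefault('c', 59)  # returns 22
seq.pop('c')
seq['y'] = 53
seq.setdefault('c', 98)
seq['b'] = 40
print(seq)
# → {'h': 79, 'z': 60, 'b': 40, 'x': 84, 'y': 53, 'c': 98}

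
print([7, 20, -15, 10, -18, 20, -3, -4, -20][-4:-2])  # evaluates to [20, -3]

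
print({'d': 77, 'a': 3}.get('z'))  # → None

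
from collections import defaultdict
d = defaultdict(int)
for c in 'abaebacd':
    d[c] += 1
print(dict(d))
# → {'a': 3, 'b': 2, 'e': 1, 'c': 1, 'd': 1}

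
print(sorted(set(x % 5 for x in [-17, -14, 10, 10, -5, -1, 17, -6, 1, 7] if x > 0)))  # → [0, 1, 2]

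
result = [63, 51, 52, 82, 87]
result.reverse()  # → [87, 82, 52, 51, 63]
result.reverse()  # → [63, 51, 52, 82, 87]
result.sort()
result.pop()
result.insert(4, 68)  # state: [51, 52, 63, 82, 68]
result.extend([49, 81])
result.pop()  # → 81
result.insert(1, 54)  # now [51, 54, 52, 63, 82, 68, 49]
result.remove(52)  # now [51, 54, 63, 82, 68, 49]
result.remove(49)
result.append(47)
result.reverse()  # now [47, 68, 82, 63, 54, 51]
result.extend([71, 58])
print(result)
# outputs [47, 68, 82, 63, 54, 51, 71, 58]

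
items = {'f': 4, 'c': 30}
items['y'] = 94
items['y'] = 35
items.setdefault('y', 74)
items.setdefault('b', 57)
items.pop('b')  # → 57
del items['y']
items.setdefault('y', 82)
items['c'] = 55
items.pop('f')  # 4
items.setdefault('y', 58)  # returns 82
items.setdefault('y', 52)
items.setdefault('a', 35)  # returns 35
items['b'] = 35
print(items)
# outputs {'c': 55, 'y': 82, 'a': 35, 'b': 35}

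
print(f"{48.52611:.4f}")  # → 48.5261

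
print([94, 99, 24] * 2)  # [94, 99, 24, 94, 99, 24]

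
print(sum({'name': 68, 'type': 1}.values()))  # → 69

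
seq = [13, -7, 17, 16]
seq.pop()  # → 16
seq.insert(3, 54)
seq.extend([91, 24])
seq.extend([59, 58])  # [13, -7, 17, 54, 91, 24, 59, 58]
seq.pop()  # 58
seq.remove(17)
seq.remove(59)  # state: [13, -7, 54, 91, 24]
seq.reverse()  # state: [24, 91, 54, -7, 13]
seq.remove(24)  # [91, 54, -7, 13]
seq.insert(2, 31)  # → [91, 54, 31, -7, 13]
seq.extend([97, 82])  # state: [91, 54, 31, -7, 13, 97, 82]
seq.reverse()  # [82, 97, 13, -7, 31, 54, 91]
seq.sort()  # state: [-7, 13, 31, 54, 82, 91, 97]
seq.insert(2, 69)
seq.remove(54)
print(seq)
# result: [-7, 13, 69, 31, 82, 91, 97]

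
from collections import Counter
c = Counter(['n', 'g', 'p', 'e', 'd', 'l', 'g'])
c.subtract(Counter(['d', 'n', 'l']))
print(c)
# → Counter({'g': 2, 'p': 1, 'e': 1, 'n': 0, 'd': 0, 'l': 0})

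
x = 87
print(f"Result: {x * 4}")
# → Result: 348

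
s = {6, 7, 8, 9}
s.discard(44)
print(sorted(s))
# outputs [6, 7, 8, 9]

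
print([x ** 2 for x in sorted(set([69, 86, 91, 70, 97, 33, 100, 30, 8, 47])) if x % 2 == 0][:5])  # [64, 900, 4900, 7396, 10000]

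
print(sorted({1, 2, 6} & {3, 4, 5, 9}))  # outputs []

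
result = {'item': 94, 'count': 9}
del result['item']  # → {'count': 9}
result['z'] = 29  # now {'count': 9, 'z': 29}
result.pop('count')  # 9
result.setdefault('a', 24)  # 24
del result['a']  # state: {'z': 29}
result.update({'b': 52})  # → {'z': 29, 'b': 52}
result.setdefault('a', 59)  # 59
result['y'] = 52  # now {'z': 29, 'b': 52, 'a': 59, 'y': 52}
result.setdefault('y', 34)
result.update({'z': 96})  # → {'z': 96, 'b': 52, 'a': 59, 'y': 52}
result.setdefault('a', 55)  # 59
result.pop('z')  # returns 96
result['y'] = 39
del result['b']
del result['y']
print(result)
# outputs {'a': 59}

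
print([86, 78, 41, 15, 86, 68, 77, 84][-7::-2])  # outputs [78]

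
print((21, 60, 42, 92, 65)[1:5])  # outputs (60, 42, 92, 65)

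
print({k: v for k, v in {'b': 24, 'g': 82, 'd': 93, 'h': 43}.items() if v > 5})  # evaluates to {'b': 24, 'g': 82, 'd': 93, 'h': 43}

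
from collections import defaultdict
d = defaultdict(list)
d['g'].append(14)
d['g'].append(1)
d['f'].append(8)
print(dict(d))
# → {'g': [14, 1], 'f': [8]}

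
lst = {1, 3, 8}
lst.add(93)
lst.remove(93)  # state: {1, 3, 8}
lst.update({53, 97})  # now {1, 3, 8, 53, 97}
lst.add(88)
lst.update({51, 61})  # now {1, 3, 8, 51, 53, 61, 88, 97}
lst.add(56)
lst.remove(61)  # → {1, 3, 8, 51, 53, 56, 88, 97}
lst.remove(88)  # {1, 3, 8, 51, 53, 56, 97}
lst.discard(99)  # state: {1, 3, 8, 51, 53, 56, 97}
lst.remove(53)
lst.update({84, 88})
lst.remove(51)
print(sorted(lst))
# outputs [1, 3, 8, 56, 84, 88, 97]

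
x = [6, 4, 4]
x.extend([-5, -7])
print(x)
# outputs [6, 4, 4, -5, -7]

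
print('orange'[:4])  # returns oran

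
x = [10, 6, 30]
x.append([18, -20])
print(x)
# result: [10, 6, 30, [18, -20]]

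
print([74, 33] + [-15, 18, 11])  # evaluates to [74, 33, -15, 18, 11]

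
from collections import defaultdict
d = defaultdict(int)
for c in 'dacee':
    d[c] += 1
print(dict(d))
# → {'d': 1, 'a': 1, 'c': 1, 'e': 2}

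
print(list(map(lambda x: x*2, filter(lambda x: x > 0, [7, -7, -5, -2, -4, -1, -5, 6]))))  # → [14, 12]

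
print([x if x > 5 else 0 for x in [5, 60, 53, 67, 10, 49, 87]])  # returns [0, 60, 53, 67, 10, 49, 87]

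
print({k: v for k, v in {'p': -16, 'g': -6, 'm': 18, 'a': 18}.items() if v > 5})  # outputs {'m': 18, 'a': 18}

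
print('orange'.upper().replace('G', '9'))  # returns ORAN9E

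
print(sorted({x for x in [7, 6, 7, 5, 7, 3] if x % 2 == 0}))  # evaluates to [6]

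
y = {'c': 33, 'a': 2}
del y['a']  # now {'c': 33}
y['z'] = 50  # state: {'c': 33, 'z': 50}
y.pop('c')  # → 33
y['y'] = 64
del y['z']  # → {'y': 64}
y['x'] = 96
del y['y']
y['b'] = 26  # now {'x': 96, 'b': 26}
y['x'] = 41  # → {'x': 41, 'b': 26}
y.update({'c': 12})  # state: {'x': 41, 'b': 26, 'c': 12}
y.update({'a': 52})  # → {'x': 41, 'b': 26, 'c': 12, 'a': 52}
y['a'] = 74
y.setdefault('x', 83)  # 41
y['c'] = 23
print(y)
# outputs {'x': 41, 'b': 26, 'c': 23, 'a': 74}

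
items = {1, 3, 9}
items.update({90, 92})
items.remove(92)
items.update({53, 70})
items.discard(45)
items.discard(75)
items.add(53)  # {1, 3, 9, 53, 70, 90}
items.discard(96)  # {1, 3, 9, 53, 70, 90}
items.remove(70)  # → {1, 3, 9, 53, 90}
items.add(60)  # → {1, 3, 9, 53, 60, 90}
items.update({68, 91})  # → {1, 3, 9, 53, 60, 68, 90, 91}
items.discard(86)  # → {1, 3, 9, 53, 60, 68, 90, 91}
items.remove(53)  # {1, 3, 9, 60, 68, 90, 91}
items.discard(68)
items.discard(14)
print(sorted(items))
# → [1, 3, 9, 60, 90, 91]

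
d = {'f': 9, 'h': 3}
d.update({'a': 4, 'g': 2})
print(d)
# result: {'f': 9, 'h': 3, 'a': 4, 'g': 2}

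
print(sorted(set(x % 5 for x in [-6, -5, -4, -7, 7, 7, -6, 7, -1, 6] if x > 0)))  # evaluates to [1, 2]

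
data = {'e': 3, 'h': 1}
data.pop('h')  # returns 1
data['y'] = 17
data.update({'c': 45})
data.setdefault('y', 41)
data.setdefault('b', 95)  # 95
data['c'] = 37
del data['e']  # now {'y': 17, 'c': 37, 'b': 95}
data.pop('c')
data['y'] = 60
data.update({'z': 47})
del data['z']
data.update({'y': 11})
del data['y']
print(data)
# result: {'b': 95}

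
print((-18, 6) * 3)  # (-18, 6, -18, 6, -18, 6)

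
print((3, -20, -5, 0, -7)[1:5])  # (-20, -5, 0, -7)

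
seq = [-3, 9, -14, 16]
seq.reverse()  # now [16, -14, 9, -3]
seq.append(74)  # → [16, -14, 9, -3, 74]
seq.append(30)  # [16, -14, 9, -3, 74, 30]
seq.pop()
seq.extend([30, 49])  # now [16, -14, 9, -3, 74, 30, 49]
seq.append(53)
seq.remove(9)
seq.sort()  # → [-14, -3, 16, 30, 49, 53, 74]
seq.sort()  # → [-14, -3, 16, 30, 49, 53, 74]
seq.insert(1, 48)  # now [-14, 48, -3, 16, 30, 49, 53, 74]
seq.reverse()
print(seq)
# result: [74, 53, 49, 30, 16, -3, 48, -14]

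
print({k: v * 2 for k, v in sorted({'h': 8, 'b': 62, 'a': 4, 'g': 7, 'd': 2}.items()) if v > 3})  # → {'a': 8, 'b': 124, 'g': 14, 'h': 16}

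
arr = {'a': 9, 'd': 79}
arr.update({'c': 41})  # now {'a': 9, 'd': 79, 'c': 41}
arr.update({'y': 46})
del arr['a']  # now {'d': 79, 'c': 41, 'y': 46}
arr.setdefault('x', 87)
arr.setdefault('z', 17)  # 17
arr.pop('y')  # 46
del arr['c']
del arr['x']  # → {'d': 79, 'z': 17}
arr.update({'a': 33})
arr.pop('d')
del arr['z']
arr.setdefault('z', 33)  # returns 33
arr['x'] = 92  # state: {'a': 33, 'z': 33, 'x': 92}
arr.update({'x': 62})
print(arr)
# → {'a': 33, 'z': 33, 'x': 62}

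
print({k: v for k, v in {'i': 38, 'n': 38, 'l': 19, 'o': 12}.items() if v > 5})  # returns {'i': 38, 'n': 38, 'l': 19, 'o': 12}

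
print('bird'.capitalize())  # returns Bird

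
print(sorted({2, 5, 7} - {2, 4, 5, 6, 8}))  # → [7]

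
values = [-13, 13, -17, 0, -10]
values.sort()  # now [-17, -13, -10, 0, 13]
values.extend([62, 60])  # [-17, -13, -10, 0, 13, 62, 60]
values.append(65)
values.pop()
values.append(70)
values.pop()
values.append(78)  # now [-17, -13, -10, 0, 13, 62, 60, 78]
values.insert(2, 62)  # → [-17, -13, 62, -10, 0, 13, 62, 60, 78]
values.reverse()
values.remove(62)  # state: [78, 60, 13, 0, -10, 62, -13, -17]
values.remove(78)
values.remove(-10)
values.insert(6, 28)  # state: [60, 13, 0, 62, -13, -17, 28]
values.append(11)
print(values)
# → [60, 13, 0, 62, -13, -17, 28, 11]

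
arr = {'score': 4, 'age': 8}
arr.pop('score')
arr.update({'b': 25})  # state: {'age': 8, 'b': 25}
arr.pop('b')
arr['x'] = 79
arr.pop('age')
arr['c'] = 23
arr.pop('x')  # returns 79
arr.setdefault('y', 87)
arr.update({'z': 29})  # {'c': 23, 'y': 87, 'z': 29}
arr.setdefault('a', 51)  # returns 51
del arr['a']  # {'c': 23, 'y': 87, 'z': 29}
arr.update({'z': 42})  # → {'c': 23, 'y': 87, 'z': 42}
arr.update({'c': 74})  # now {'c': 74, 'y': 87, 'z': 42}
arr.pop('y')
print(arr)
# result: {'c': 74, 'z': 42}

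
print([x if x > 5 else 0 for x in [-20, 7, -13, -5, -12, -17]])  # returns [0, 7, 0, 0, 0, 0]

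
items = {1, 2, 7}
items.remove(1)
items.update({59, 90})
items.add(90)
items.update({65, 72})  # {2, 7, 59, 65, 72, 90}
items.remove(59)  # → {2, 7, 65, 72, 90}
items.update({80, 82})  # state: {2, 7, 65, 72, 80, 82, 90}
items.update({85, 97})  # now {2, 7, 65, 72, 80, 82, 85, 90, 97}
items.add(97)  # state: {2, 7, 65, 72, 80, 82, 85, 90, 97}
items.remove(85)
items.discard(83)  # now {2, 7, 65, 72, 80, 82, 90, 97}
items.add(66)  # {2, 7, 65, 66, 72, 80, 82, 90, 97}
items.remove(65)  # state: {2, 7, 66, 72, 80, 82, 90, 97}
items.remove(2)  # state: {7, 66, 72, 80, 82, 90, 97}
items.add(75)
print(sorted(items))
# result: [7, 66, 72, 75, 80, 82, 90, 97]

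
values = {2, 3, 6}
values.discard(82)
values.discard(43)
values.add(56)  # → {2, 3, 6, 56}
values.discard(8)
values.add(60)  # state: {2, 3, 6, 56, 60}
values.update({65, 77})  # {2, 3, 6, 56, 60, 65, 77}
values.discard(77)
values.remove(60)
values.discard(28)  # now {2, 3, 6, 56, 65}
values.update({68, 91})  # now {2, 3, 6, 56, 65, 68, 91}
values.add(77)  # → {2, 3, 6, 56, 65, 68, 77, 91}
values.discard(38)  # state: {2, 3, 6, 56, 65, 68, 77, 91}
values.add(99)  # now {2, 3, 6, 56, 65, 68, 77, 91, 99}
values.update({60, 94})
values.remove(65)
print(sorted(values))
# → [2, 3, 6, 56, 60, 68, 77, 91, 94, 99]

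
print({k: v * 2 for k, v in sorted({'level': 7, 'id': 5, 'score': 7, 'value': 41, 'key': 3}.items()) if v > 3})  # {'id': 10, 'level': 14, 'score': 14, 'value': 82}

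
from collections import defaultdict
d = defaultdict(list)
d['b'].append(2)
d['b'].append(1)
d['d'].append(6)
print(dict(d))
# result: {'b': [2, 1], 'd': [6]}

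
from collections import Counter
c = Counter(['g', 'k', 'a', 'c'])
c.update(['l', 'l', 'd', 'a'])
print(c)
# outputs Counter({'a': 2, 'l': 2, 'g': 1, 'k': 1, 'c': 1, 'd': 1})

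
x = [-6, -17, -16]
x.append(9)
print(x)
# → [-6, -17, -16, 9]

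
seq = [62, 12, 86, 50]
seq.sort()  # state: [12, 50, 62, 86]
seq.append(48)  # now [12, 50, 62, 86, 48]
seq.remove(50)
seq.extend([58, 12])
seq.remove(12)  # [62, 86, 48, 58, 12]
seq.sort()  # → [12, 48, 58, 62, 86]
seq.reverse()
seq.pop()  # 12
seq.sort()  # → [48, 58, 62, 86]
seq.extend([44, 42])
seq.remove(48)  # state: [58, 62, 86, 44, 42]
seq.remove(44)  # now [58, 62, 86, 42]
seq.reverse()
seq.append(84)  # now [42, 86, 62, 58, 84]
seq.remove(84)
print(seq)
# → [42, 86, 62, 58]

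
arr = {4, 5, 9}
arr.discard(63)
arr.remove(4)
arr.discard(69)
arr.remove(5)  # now {9}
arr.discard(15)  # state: {9}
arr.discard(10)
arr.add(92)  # {9, 92}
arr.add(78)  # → {9, 78, 92}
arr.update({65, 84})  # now {9, 65, 78, 84, 92}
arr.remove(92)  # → {9, 65, 78, 84}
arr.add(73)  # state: {9, 65, 73, 78, 84}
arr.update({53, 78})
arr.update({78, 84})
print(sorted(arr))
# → [9, 53, 65, 73, 78, 84]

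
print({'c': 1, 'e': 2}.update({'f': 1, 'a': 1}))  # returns None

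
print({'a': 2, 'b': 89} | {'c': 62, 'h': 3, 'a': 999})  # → {'a': 999, 'b': 89, 'c': 62, 'h': 3}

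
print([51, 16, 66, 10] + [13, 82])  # [51, 16, 66, 10, 13, 82]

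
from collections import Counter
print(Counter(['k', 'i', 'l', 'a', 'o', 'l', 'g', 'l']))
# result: Counter({'l': 3, 'k': 1, 'i': 1, 'a': 1, 'o': 1, 'g': 1})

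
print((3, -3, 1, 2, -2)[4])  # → -2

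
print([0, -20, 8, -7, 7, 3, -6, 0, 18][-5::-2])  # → [7, 8, 0]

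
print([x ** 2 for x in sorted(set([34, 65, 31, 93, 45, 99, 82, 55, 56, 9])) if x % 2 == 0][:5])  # [1156, 3136, 6724]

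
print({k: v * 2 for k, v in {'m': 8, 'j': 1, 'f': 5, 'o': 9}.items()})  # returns {'m': 16, 'j': 2, 'f': 10, 'o': 18}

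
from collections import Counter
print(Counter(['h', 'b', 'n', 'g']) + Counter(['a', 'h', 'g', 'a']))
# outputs Counter({'h': 2, 'g': 2, 'a': 2, 'b': 1, 'n': 1})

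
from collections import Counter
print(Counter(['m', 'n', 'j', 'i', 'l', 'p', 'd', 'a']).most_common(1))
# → [('m', 1)]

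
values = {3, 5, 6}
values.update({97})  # {3, 5, 6, 97}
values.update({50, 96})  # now {3, 5, 6, 50, 96, 97}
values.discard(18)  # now {3, 5, 6, 50, 96, 97}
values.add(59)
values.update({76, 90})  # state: {3, 5, 6, 50, 59, 76, 90, 96, 97}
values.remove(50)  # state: {3, 5, 6, 59, 76, 90, 96, 97}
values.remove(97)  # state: {3, 5, 6, 59, 76, 90, 96}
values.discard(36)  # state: {3, 5, 6, 59, 76, 90, 96}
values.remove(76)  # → {3, 5, 6, 59, 90, 96}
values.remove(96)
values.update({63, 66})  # {3, 5, 6, 59, 63, 66, 90}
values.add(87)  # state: {3, 5, 6, 59, 63, 66, 87, 90}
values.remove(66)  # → {3, 5, 6, 59, 63, 87, 90}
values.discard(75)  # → {3, 5, 6, 59, 63, 87, 90}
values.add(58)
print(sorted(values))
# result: [3, 5, 6, 58, 59, 63, 87, 90]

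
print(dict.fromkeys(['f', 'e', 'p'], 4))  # {'f': 4, 'e': 4, 'p': 4}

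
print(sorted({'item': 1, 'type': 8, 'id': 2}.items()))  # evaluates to [('id', 2), ('item', 1), ('type', 8)]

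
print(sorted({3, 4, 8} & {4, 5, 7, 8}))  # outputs [4, 8]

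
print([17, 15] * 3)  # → [17, 15, 17, 15, 17, 15]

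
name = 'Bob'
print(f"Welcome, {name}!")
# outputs Welcome, Bob!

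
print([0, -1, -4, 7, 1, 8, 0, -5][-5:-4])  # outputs [7]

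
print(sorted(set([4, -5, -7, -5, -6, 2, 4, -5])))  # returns [-7, -6, -5, 2, 4]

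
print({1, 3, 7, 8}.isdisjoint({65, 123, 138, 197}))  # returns True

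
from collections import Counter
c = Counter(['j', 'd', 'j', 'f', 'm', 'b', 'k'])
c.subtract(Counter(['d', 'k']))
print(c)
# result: Counter({'j': 2, 'f': 1, 'm': 1, 'b': 1, 'd': 0, 'k': 0})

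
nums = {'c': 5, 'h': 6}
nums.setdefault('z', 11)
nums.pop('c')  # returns 5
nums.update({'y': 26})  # {'h': 6, 'z': 11, 'y': 26}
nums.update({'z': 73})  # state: {'h': 6, 'z': 73, 'y': 26}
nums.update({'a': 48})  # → {'h': 6, 'z': 73, 'y': 26, 'a': 48}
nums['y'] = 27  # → {'h': 6, 'z': 73, 'y': 27, 'a': 48}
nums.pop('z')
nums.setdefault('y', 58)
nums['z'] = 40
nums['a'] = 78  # {'h': 6, 'y': 27, 'a': 78, 'z': 40}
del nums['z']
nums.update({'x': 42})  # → {'h': 6, 'y': 27, 'a': 78, 'x': 42}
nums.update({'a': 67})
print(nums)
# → {'h': 6, 'y': 27, 'a': 67, 'x': 42}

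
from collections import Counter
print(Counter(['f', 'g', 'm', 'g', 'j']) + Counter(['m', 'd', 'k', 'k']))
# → Counter({'g': 2, 'm': 2, 'k': 2, 'f': 1, 'j': 1, 'd': 1})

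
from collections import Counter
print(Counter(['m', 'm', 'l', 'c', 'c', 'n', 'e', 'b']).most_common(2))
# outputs [('m', 2), ('c', 2)]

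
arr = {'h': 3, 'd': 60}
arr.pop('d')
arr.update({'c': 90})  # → {'h': 3, 'c': 90}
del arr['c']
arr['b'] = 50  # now {'h': 3, 'b': 50}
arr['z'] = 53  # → {'h': 3, 'b': 50, 'z': 53}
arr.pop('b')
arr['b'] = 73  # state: {'h': 3, 'z': 53, 'b': 73}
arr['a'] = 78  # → {'h': 3, 'z': 53, 'b': 73, 'a': 78}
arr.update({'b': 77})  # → {'h': 3, 'z': 53, 'b': 77, 'a': 78}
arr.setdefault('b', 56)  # 77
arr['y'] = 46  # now {'h': 3, 'z': 53, 'b': 77, 'a': 78, 'y': 46}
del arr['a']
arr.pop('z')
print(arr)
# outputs {'h': 3, 'b': 77, 'y': 46}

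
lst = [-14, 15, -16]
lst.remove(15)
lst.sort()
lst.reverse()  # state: [-14, -16]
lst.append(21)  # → [-14, -16, 21]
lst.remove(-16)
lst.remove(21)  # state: [-14]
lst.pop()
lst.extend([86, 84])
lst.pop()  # 84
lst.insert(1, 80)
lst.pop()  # 80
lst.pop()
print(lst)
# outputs []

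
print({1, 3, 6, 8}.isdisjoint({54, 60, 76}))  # True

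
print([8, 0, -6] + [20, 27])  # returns [8, 0, -6, 20, 27]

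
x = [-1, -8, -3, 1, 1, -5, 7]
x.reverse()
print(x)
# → [7, -5, 1, 1, -3, -8, -1]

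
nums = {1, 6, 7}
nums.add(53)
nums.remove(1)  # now {6, 7, 53}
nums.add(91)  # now {6, 7, 53, 91}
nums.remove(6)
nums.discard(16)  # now {7, 53, 91}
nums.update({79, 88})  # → {7, 53, 79, 88, 91}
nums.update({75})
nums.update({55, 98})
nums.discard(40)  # {7, 53, 55, 75, 79, 88, 91, 98}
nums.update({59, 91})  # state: {7, 53, 55, 59, 75, 79, 88, 91, 98}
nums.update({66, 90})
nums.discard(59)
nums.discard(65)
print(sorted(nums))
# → [7, 53, 55, 66, 75, 79, 88, 90, 91, 98]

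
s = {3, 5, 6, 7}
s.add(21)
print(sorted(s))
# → [3, 5, 6, 7, 21]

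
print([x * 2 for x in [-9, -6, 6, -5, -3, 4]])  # [-18, -12, 12, -10, -6, 8]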